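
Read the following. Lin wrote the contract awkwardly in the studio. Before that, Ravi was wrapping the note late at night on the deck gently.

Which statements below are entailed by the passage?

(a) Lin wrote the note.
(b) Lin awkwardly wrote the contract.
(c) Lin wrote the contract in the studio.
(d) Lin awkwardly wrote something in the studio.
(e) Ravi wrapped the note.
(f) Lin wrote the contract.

(a) Not entailed — Lin wrote the contract, not the note; the note belongs to the wrapping event.
(b) Entailed — the original entails any weakening of itself; this just drops 'in the studio'.
(c) Entailed — the original entails any weakening of itself; this just drops 'awkwardly'.
(d) Entailed — generalizing the patient leaves a sub-description the original still satisfies.
(e) Not entailed — 'was wrapping' is progressive on an accomplishment; it does not entail the completed 'wrapped'.
(f) Entailed — the original entails any weakening of itself; this just drops 'awkwardly', 'in the studio'.

(b), (c), (d), (f)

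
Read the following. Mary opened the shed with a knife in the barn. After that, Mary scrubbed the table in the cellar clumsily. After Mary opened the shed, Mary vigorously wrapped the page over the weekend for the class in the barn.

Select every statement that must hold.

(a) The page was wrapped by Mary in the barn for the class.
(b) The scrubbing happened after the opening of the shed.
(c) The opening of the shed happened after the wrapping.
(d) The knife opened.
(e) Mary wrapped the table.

(a), (b)

(a) Entailed — dropping 'vigorously', 'over the weekend' leaves a sub-description the original still satisfies.
(b) Entailed — the narrative places the opening before the scrubbing.
(c) Not entailed — the narrative places the opening before the wrapping, not after.
(d) Not entailed — the shed is what opened, not the knife.
(e) Not entailed — Mary wrapped the page, not the table; the table belongs to the scrubbing event.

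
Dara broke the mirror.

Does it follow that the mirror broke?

yes

'Dara broke the mirror' is the causative; it entails the inchoative 'the mirror broke'.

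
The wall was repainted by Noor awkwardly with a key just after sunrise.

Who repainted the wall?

Noor

'Noor' marks the agent of the repainting event.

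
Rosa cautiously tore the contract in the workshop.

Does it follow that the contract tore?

yes

'Rosa tore the contract' is the causative; it entails the inchoative 'the contract tore'.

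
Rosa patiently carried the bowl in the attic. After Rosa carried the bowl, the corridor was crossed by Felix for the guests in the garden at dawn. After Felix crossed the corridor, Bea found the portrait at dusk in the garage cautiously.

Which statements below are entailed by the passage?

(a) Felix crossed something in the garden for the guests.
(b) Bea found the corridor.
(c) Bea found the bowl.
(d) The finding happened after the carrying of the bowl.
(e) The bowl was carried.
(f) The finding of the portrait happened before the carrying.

(a), (d), (e)

(a) Entailed — this follows by dropping conjuncts from the crossing event's description.
(b) Not entailed — Bea found the portrait, not the corridor; the corridor belongs to the crossing event.
(c) Not entailed — Bea found the portrait, not the bowl; the bowl belongs to the carrying event.
(d) Entailed — the narrative places the carrying before the finding.
(e) Entailed — the original entails any weakening of itself; this just drops 'patiently', 'in the attic' and generalizes the agent.
(f) Not entailed — the narrative places the carrying before the finding, not after.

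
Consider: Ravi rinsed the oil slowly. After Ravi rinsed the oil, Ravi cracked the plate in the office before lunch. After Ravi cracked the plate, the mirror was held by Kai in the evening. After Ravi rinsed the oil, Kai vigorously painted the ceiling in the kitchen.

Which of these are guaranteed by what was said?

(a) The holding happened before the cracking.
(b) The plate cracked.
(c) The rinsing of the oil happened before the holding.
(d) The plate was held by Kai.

(b), (c)

(a) Not entailed — the narrative places the cracking before the holding, not after.
(b) Entailed — 'Ravi cracked the plate' is causative; it entails the inchoative 'the plate cracked'.
(c) Entailed — the narrative places the rinsing before the holding.
(d) Not entailed — Kai held the mirror, not the plate; the plate belongs to the cracking event.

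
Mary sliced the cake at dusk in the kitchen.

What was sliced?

the cake

'the cake' marks the patient of the slicing event.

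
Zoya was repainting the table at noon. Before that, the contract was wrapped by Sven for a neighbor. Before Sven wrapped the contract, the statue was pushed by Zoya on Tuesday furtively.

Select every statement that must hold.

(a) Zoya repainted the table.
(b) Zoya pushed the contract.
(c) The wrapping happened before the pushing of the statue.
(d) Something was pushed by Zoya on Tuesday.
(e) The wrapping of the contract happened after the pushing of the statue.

(a) Not entailed — 'was repainting' is progressive on an accomplishment; it does not entail the completed 'repainted'.
(b) Not entailed — Zoya pushed the statue, not the contract; the contract belongs to the wrapping event.
(c) Not entailed — the narrative places the pushing before the wrapping, not after.
(d) Entailed — dropping 'furtively' and generalizing the patient leaves a sub-description the original still satisfies.
(e) Entailed — the narrative places the pushing before the wrapping.

(d), (e)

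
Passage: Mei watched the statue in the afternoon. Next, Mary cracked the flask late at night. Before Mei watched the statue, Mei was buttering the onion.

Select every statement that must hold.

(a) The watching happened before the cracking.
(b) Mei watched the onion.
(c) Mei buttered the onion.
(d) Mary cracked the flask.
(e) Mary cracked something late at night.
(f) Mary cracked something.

(a) Entailed — the narrative places the watching before the cracking.
(b) Not entailed — Mei watched the statue, not the onion; the onion belongs to the buttering event.
(c) Not entailed — 'was buttering' is progressive on an accomplishment; it does not entail the completed 'buttered'.
(d) Entailed — every conjunct here is already in the original cracking event.
(e) Entailed — every conjunct here is already in the original cracking event.
(f) Entailed — this follows by dropping conjuncts from the cracking event's description.

(a), (d), (e), (f)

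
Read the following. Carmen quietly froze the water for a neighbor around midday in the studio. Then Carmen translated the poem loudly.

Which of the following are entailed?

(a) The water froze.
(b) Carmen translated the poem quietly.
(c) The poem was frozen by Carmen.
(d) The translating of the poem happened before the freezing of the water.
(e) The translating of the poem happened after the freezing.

(a), (e)

(a) Entailed — 'Carmen froze the water' is causative; it entails the inchoative 'the water froze'.
(b) Not entailed — 'quietly' adds a manner not in (and inconsistent with) the original.
(c) Not entailed — Carmen froze the water, not the poem; the poem belongs to the translating event.
(d) Not entailed — the narrative places the freezing before the translating, not after.
(e) Entailed — the narrative places the freezing before the translating.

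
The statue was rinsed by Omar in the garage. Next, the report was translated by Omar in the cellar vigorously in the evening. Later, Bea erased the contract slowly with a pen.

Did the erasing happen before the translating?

The narrative orders the translating before the erasing.

no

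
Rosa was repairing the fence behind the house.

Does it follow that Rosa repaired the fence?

'was repairing' is progressive; for an accomplishment like 'repair the fence', it doesn't entail completion.

no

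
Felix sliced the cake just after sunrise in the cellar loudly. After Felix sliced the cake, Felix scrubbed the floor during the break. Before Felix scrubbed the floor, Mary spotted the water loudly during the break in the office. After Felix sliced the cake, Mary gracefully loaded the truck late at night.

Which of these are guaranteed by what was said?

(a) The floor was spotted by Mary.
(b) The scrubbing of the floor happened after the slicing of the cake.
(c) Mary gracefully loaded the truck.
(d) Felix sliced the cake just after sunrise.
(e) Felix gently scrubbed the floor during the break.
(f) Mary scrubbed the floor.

(a) Not entailed — Mary spotted the water, not the floor; the floor belongs to the scrubbing event.
(b) Entailed — the narrative places the slicing before the scrubbing.
(c) Entailed — this follows by dropping conjuncts from the loading event's description.
(d) Entailed — dropping 'in the cellar', 'loudly' leaves a sub-description the original still satisfies.
(e) Not entailed — 'gently' adds information not in the original event.
(f) Not entailed — the passage has Felix scrubbing the floor, not Mary.

(b), (c), (d)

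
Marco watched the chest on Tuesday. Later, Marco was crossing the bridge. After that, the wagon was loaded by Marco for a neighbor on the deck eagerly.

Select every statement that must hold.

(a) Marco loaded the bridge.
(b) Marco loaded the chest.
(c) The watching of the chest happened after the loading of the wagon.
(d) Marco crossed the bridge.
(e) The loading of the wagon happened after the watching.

(a) Not entailed — Marco loaded the wagon, not the bridge; the bridge belongs to the crossing event.
(b) Not entailed — Marco loaded the wagon, not the chest; the chest belongs to the watching event.
(c) Not entailed — the narrative places the watching before the loading, not after.
(d) Not entailed — 'was crossing' is progressive on an accomplishment; it does not entail the completed 'crossed'.
(e) Entailed — the narrative places the watching before the loading.

(e)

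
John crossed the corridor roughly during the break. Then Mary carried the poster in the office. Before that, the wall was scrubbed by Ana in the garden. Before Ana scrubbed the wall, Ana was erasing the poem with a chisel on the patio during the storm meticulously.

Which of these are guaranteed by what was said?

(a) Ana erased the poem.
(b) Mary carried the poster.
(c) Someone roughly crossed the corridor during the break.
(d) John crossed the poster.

(b), (c)

(a) Not entailed — 'was erasing' is progressive on an accomplishment; it does not entail the completed 'erased'.
(b) Entailed — dropping 'in the office' leaves a sub-description the original still satisfies.
(c) Entailed — this follows by dropping conjuncts from the crossing event's description.
(d) Not entailed — John crossed the corridor, not the poster; the poster belongs to the carrying event.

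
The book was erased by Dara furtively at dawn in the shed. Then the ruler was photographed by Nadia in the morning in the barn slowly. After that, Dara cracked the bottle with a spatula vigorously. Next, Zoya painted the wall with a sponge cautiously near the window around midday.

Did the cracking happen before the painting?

The narrative orders the cracking before the painting.

yes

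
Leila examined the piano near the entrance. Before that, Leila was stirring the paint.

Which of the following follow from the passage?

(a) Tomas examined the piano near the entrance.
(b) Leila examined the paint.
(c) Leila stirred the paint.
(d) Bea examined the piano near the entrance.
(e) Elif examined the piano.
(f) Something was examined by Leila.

(a) Not entailed — the passage has Leila examining the piano, not Tomas.
(b) Not entailed — Leila examined the piano, not the paint; the paint belongs to the stirring event.
(c) Entailed — 'stir' is an activity; 'was stirring' entails that some stirring happened, so 'stirred' holds.
(d) Not entailed — the passage has Leila examining the piano, not Bea.
(e) Not entailed — the passage has Leila examining the piano, not Elif.
(f) Entailed — dropping 'near the entrance' and generalizing the patient leaves a sub-description the original still satisfies.

(c), (f)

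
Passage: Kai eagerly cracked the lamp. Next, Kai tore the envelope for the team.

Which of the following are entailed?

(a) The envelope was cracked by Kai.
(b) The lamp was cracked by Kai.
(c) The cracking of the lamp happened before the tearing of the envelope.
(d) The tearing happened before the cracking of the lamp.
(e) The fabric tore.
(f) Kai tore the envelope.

(a) Not entailed — Kai cracked the lamp, not the envelope; the envelope belongs to the tearing event.
(b) Entailed — every conjunct here is already in the original cracking event.
(c) Entailed — the narrative places the cracking before the tearing.
(d) Not entailed — the narrative places the cracking before the tearing, not after.
(e) Not entailed — the envelope is what tore, not the fabric.
(f) Entailed — every conjunct here is already in the original tearing event.

(b), (c), (f)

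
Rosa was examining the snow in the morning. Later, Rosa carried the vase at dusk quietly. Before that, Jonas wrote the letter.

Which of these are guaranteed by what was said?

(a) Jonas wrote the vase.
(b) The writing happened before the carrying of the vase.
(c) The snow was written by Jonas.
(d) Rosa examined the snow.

(b), (d)

(a) Not entailed — Jonas wrote the letter, not the vase; the vase belongs to the carrying event.
(b) Entailed — the narrative places the writing before the carrying.
(c) Not entailed — Jonas wrote the letter, not the snow; the snow belongs to the examining event.
(d) Entailed — 'examine' is an activity; 'was examining' entails that some examining happened, so 'examined' holds.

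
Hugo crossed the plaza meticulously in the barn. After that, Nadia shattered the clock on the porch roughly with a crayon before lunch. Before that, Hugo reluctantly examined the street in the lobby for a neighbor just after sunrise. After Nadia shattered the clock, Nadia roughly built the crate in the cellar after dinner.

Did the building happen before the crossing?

no

The narrative orders the crossing before the building.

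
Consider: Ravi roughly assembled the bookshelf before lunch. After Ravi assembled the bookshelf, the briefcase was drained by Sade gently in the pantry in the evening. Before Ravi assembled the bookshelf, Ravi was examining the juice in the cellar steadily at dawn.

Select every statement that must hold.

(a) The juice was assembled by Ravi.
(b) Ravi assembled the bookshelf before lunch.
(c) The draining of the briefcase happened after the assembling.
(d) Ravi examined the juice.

(b), (c), (d)

(a) Not entailed — Ravi assembled the bookshelf, not the juice; the juice belongs to the examining event.
(b) Entailed — the original entails any weakening of itself; this just drops 'roughly'.
(c) Entailed — the narrative places the assembling before the draining.
(d) Entailed — 'examine' is an activity; 'was examining' entails that some examining happened, so 'examined' holds.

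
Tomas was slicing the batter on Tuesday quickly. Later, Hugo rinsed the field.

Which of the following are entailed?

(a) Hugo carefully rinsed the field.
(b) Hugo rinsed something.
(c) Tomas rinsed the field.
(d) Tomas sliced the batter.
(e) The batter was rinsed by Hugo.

(a) Not entailed — 'carefully' adds information not in the original event.
(b) Entailed — generalizing the patient leaves a sub-description the original still satisfies.
(c) Not entailed — the passage has Hugo rinsing the field, not Tomas.
(d) Not entailed — 'was slicing' is progressive on an accomplishment; it does not entail the completed 'sliced'.
(e) Not entailed — Hugo rinsed the field, not the batter; the batter belongs to the slicing event.

(b)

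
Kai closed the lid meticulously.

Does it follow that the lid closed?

yes

'Kai closed the lid' is the causative; it entails the inchoative 'the lid closed'.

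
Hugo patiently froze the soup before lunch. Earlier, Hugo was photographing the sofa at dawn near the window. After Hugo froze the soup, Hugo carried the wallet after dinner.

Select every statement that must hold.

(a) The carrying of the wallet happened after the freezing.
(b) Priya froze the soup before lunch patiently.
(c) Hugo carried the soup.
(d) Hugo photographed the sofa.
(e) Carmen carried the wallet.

(a)

(a) Entailed — the narrative places the freezing before the carrying.
(b) Not entailed — the passage has Hugo freezing the soup, not Priya.
(c) Not entailed — Hugo carried the wallet, not the soup; the soup belongs to the freezing event.
(d) Not entailed — 'was photographing' is progressive on an accomplishment; it does not entail the completed 'photographed'.
(e) Not entailed — the passage has Hugo carrying the wallet, not Carmen.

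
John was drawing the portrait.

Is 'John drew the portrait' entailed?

no

'was drawing' is progressive; for an accomplishment like 'draw the portrait', it doesn't entail completion.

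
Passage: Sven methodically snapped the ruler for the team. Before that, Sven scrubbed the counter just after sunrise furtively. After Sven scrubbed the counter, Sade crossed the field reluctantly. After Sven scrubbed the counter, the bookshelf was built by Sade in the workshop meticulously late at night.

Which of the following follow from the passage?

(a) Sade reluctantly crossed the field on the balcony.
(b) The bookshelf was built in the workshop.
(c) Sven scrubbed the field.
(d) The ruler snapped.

(b), (d)

(a) Not entailed — 'on the balcony' adds information not in the original event.
(b) Entailed — this follows by dropping conjuncts from the building event's description.
(c) Not entailed — Sven scrubbed the counter, not the field; the field belongs to the crossing event.
(d) Entailed — 'Sven snapped the ruler' is causative; it entails the inchoative 'the ruler snapped'.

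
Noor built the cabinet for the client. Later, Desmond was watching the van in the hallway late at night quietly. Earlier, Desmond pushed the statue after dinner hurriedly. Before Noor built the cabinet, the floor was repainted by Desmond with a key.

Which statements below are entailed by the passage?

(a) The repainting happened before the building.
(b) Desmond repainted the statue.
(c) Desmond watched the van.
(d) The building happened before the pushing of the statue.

(a) Entailed — the narrative places the repainting before the building.
(b) Not entailed — Desmond repainted the floor, not the statue; the statue belongs to the pushing event.
(c) Entailed — 'watch' is an activity; 'was watching' entails that some watching happened, so 'watched' holds.
(d) Not entailed — the narrative doesn't order the building relative to the pushing.

(a), (c)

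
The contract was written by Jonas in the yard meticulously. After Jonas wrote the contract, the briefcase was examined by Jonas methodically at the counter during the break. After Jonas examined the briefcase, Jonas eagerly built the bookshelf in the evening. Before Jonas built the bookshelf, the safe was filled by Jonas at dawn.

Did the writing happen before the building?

The narrative orders the writing before the building.

yes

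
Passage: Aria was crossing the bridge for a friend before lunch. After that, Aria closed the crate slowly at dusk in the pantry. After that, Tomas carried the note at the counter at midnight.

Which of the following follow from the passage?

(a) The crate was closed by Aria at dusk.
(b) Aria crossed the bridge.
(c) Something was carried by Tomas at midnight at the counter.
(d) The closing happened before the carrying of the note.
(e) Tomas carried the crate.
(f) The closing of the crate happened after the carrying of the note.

(a), (c), (d)

(a) Entailed — every conjunct here is already in the original closing event.
(b) Not entailed — 'was crossing' is progressive on an accomplishment; it does not entail the completed 'crossed'.
(c) Entailed — this follows by dropping conjuncts from the carrying event's description.
(d) Entailed — the narrative places the closing before the carrying.
(e) Not entailed — Tomas carried the note, not the crate; the crate belongs to the closing event.
(f) Not entailed — the narrative places the closing before the carrying, not after.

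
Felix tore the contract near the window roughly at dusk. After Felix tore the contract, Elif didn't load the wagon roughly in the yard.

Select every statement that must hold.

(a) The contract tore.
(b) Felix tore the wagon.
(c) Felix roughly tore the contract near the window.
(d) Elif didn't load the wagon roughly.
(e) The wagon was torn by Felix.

(a), (c)

(a) Entailed — 'Felix tore the contract' is causative; it entails the inchoative 'the contract tore'.
(b) Not entailed — Felix tore the contract, not the wagon; the wagon belongs to the loading event.
(c) Entailed — dropping 'at dusk' leaves a sub-description the original still satisfies.
(d) Not entailed — dropping 'in the yard' under negation is not valid — the original leaves open that Elif loaded the wagon some other way.
(e) Not entailed — Felix tore the contract, not the wagon; the wagon belongs to the loading event.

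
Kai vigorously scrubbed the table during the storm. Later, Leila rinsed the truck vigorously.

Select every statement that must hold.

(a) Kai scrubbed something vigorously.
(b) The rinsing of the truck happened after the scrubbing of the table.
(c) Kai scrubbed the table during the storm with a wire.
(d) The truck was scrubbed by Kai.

(a), (b)

(a) Entailed — the original entails any weakening of itself; this just drops 'during the storm' and generalizes the patient.
(b) Entailed — the narrative places the scrubbing before the rinsing.
(c) Not entailed — 'with a wire' adds information not in the original event.
(d) Not entailed — Kai scrubbed the table, not the truck; the truck belongs to the rinsing event.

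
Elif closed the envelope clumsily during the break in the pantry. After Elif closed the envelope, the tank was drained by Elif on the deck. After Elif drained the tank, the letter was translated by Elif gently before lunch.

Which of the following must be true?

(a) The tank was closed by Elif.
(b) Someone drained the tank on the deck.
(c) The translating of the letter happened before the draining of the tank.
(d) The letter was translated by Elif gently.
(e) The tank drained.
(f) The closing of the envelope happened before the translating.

(b), (d), (e), (f)

(a) Not entailed — Elif closed the envelope, not the tank; the tank belongs to the draining event.
(b) Entailed — this follows by dropping conjuncts from the draining event's description.
(c) Not entailed — the narrative places the draining before the translating, not after.
(d) Entailed — the original entails any weakening of itself; this just drops 'before lunch'.
(e) Entailed — 'Elif drained the tank' is causative; it entails the inchoative 'the tank drained'.
(f) Entailed — the narrative places the closing before the translating.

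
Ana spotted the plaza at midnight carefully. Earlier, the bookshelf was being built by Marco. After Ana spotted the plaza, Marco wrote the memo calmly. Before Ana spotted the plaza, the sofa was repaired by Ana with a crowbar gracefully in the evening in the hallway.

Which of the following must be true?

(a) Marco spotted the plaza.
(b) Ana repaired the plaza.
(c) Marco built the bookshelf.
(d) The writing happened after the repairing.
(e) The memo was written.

(a) Not entailed — the passage has Ana spotting the plaza, not Marco.
(b) Not entailed — Ana repaired the sofa, not the plaza; the plaza belongs to the spotting event.
(c) Not entailed — 'was building' is progressive on an accomplishment; it does not entail the completed 'built'.
(d) Entailed — the narrative places the repairing before the writing.
(e) Entailed — every conjunct here is already in the original writing event.

(d), (e)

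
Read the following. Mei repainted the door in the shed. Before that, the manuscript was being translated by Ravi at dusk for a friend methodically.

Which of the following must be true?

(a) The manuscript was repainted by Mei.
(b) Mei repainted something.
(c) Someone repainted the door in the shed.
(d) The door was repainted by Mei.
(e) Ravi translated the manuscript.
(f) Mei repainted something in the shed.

(b), (c), (d), (f)

(a) Not entailed — Mei repainted the door, not the manuscript; the manuscript belongs to the translating event.
(b) Entailed — every conjunct here is already in the original repainting event.
(c) Entailed — every conjunct here is already in the original repainting event.
(d) Entailed — dropping 'in the shed' leaves a sub-description the original still satisfies.
(e) Not entailed — 'was translating' is progressive on an accomplishment; it does not entail the completed 'translated'.
(f) Entailed — the original entails any weakening of itself; this just generalizes the patient.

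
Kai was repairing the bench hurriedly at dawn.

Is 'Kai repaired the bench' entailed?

'was repairing' is progressive; for an accomplishment like 'repair the bench', it doesn't entail completion.

no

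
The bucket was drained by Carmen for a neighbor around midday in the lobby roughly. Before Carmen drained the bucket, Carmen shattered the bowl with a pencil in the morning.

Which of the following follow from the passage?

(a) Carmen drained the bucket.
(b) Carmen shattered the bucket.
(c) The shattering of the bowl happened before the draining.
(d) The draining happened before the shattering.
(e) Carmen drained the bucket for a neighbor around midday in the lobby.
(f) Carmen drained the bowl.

(a), (c), (e)

(a) Entailed — every conjunct here is already in the original draining event.
(b) Not entailed — Carmen shattered the bowl, not the bucket; the bucket belongs to the draining event.
(c) Entailed — the narrative places the shattering before the draining.
(d) Not entailed — the narrative places the shattering before the draining, not after.
(e) Entailed — this follows by dropping conjuncts from the draining event's description.
(f) Not entailed — Carmen drained the bucket, not the bowl; the bowl belongs to the shattering event.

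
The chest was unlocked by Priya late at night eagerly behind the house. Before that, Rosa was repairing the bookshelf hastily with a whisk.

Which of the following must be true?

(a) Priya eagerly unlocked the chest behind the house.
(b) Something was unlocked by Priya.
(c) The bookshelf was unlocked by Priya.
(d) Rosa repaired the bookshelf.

(a), (b)

(a) Entailed — the original entails any weakening of itself; this just drops 'late at night'.
(b) Entailed — the original entails any weakening of itself; this just drops 'late at night', 'behind the house', 'eagerly' and generalizes the patient.
(c) Not entailed — Priya unlocked the chest, not the bookshelf; the bookshelf belongs to the repairing event.
(d) Not entailed — 'was repairing' is progressive on an accomplishment; it does not entail the completed 'repaired'.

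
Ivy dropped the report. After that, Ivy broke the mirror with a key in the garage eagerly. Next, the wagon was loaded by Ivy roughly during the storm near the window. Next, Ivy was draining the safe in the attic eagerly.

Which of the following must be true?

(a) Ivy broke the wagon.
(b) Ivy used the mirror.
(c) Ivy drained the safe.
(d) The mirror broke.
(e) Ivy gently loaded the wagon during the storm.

(d)

(a) Not entailed — Ivy broke the mirror, not the wagon; the wagon belongs to the loading event.
(b) Not entailed — the mirror is the patient, not an instrument — Ivy used a key.
(c) Not entailed — 'was draining' is progressive on an accomplishment; it does not entail the completed 'drained'.
(d) Entailed — 'Ivy broke the mirror' is causative; it entails the inchoative 'the mirror broke'.
(e) Not entailed — 'gently' adds a manner not in (and inconsistent with) the original.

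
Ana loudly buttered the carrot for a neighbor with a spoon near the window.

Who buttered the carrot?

'Ana' marks the agent of the buttering event.

Ana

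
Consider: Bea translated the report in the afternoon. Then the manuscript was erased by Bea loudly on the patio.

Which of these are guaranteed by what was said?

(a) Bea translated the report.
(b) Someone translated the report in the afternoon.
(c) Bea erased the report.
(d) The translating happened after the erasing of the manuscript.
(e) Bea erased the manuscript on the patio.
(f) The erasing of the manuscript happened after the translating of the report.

(a) Entailed — dropping 'in the afternoon' leaves a sub-description the original still satisfies.
(b) Entailed — generalizing the agent leaves a sub-description the original still satisfies.
(c) Not entailed — Bea erased the manuscript, not the report; the report belongs to the translating event.
(d) Not entailed — the narrative places the translating before the erasing, not after.
(e) Entailed — the original entails any weakening of itself; this just drops 'loudly'.
(f) Entailed — the narrative places the translating before the erasing.

(a), (b), (e), (f)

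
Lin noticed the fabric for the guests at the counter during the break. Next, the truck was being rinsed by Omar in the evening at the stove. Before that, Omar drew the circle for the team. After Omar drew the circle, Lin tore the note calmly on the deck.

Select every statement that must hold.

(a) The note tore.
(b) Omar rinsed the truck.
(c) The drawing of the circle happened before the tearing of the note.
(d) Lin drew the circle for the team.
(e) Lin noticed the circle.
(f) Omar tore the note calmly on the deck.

(a), (b), (c)

(a) Entailed — 'Lin tore the note' is causative; it entails the inchoative 'the note tore'.
(b) Entailed — 'rinse' is an activity; 'was rinsing' entails that some rinsing happened, so 'rinsed' holds.
(c) Entailed — the narrative places the drawing before the tearing.
(d) Not entailed — the passage has Omar drawing the circle, not Lin.
(e) Not entailed — Lin noticed the fabric, not the circle; the circle belongs to the drawing event.
(f) Not entailed — the passage has Lin tearing the note, not Omar.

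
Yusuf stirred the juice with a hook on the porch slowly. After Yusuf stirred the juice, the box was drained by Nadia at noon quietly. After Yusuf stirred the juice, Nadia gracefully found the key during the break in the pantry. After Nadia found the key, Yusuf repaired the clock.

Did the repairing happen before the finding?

no

The narrative orders the finding before the repairing.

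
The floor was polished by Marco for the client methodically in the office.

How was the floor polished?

methodically

'methodically' marks the manner of the polishing event.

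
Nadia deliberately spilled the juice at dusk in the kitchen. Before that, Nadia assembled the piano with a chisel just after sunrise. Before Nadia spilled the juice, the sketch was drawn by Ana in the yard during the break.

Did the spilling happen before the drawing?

no

The narrative orders the drawing before the spilling.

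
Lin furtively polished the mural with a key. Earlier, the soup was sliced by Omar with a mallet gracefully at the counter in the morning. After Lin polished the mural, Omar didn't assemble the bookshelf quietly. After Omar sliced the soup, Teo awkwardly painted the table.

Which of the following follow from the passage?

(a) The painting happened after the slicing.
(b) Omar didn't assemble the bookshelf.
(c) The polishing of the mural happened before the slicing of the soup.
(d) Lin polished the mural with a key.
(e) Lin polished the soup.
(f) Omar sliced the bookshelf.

(a) Entailed — the narrative places the slicing before the painting.
(b) Not entailed — dropping 'quietly' under negation is not valid — the original leaves open that Omar assembled the bookshelf some other way.
(c) Not entailed — the narrative places the slicing before the polishing, not after.
(d) Entailed — dropping 'furtively' leaves a sub-description the original still satisfies.
(e) Not entailed — Lin polished the mural, not the soup; the soup belongs to the slicing event.
(f) Not entailed — Omar sliced the soup, not the bookshelf; the bookshelf belongs to the assembling event.

(a), (d)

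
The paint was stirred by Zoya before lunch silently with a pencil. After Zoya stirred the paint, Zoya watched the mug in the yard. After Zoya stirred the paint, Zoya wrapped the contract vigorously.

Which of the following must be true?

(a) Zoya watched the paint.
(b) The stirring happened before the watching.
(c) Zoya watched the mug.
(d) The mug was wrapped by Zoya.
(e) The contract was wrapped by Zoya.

(a) Not entailed — Zoya watched the mug, not the paint; the paint belongs to the stirring event.
(b) Entailed — the narrative places the stirring before the watching.
(c) Entailed — the original entails any weakening of itself; this just drops 'in the yard'.
(d) Not entailed — Zoya wrapped the contract, not the mug; the mug belongs to the watching event.
(e) Entailed — every conjunct here is already in the original wrapping event.

(b), (c), (e)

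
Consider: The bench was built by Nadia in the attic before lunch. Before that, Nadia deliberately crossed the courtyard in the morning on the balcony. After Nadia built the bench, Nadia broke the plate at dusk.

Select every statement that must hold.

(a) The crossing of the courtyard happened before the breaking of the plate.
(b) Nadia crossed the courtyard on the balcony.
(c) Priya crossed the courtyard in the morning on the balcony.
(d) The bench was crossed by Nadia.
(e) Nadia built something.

(a) Entailed — the narrative places the crossing before the breaking.
(b) Entailed — the original entails any weakening of itself; this just drops 'deliberately', 'in the morning'.
(c) Not entailed — the passage has Nadia crossing the courtyard, not Priya.
(d) Not entailed — Nadia crossed the courtyard, not the bench; the bench belongs to the building event.
(e) Entailed — the original entails any weakening of itself; this just drops 'before lunch', 'in the attic' and generalizes the patient.

(a), (b), (e)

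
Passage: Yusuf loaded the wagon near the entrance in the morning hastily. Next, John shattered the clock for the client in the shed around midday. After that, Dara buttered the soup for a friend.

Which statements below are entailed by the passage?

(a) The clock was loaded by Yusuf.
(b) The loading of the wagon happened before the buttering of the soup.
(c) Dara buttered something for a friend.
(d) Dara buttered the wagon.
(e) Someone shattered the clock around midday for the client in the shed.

(b), (c), (e)

(a) Not entailed — Yusuf loaded the wagon, not the clock; the clock belongs to the shattering event.
(b) Entailed — the narrative places the loading before the buttering.
(c) Entailed — generalizing the patient leaves a sub-description the original still satisfies.
(d) Not entailed — Dara buttered the soup, not the wagon; the wagon belongs to the loading event.
(e) Entailed — every conjunct here is already in the original shattering event.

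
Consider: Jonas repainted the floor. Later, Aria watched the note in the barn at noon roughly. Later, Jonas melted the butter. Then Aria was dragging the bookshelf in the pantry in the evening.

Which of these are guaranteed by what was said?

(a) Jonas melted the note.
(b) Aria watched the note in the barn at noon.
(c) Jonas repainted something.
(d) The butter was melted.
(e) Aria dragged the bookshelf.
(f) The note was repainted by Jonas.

(a) Not entailed — Jonas melted the butter, not the note; the note belongs to the watching event.
(b) Entailed — every conjunct here is already in the original watching event.
(c) Entailed — the original entails any weakening of itself; this just generalizes the patient.
(d) Entailed — generalizing the agent leaves a sub-description the original still satisfies.
(e) Entailed — 'drag' is an activity; 'was dragging' entails that some dragging happened, so 'dragged' holds.
(f) Not entailed — Jonas repainted the floor, not the note; the note belongs to the watching event.

(b), (c), (d), (e)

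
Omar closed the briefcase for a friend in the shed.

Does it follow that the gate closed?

no

Nothing is said about any gate; only the briefcase is affected.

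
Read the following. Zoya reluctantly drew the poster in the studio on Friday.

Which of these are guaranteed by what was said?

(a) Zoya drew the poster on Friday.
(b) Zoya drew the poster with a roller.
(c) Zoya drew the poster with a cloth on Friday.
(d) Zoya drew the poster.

(a), (d)

(a) Entailed — this follows by dropping conjuncts from the drawing event's description.
(b) Not entailed — 'with a roller' adds information not in the original event.
(c) Not entailed — 'with a cloth' adds information not in the original event.
(d) Entailed — dropping 'reluctantly', 'on Friday', 'in the studio' leaves a sub-description the original still satisfies.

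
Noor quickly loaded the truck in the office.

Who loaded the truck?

Noor

'Noor' marks the agent of the loading event.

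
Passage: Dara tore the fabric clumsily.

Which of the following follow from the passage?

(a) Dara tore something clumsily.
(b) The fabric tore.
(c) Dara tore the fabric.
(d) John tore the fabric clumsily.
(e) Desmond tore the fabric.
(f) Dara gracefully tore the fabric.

(a), (b), (c)

(a) Entailed — every conjunct here is already in the original tearing event.
(b) Entailed — 'Dara tore the fabric' is causative; it entails the inchoative 'the fabric tore'.
(c) Entailed — every conjunct here is already in the original tearing event.
(d) Not entailed — the passage has Dara tearing the fabric, not John.
(e) Not entailed — the passage has Dara tearing the fabric, not Desmond.
(f) Not entailed — 'gracefully' adds a manner not in (and inconsistent with) the original.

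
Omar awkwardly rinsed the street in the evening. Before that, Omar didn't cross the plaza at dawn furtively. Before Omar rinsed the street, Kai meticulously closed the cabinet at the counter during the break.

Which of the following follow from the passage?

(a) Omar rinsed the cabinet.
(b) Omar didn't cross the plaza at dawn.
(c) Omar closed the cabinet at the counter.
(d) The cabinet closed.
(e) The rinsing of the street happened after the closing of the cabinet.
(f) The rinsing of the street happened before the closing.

(a) Not entailed — Omar rinsed the street, not the cabinet; the cabinet belongs to the closing event.
(b) Not entailed — dropping 'furtively' under negation is not valid — the original leaves open that Omar crossed the plaza some other way.
(c) Not entailed — the passage has Kai closing the cabinet, not Omar.
(d) Entailed — 'Kai closed the cabinet' is causative; it entails the inchoative 'the cabinet closed'.
(e) Entailed — the narrative places the closing before the rinsing.
(f) Not entailed — the narrative places the closing before the rinsing, not after.

(d), (e)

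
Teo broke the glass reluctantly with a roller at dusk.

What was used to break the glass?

'with a roller' marks the instrument of the breaking event.

a roller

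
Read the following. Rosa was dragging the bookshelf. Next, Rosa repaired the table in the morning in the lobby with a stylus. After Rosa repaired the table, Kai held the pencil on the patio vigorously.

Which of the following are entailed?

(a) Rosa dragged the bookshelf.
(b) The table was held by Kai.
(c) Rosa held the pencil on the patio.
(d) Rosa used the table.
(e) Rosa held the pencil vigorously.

(a) Entailed — 'drag' is an activity; 'was dragging' entails that some dragging happened, so 'dragged' holds.
(b) Not entailed — Kai held the pencil, not the table; the table belongs to the repairing event.
(c) Not entailed — the passage has Kai holding the pencil, not Rosa.
(d) Not entailed — the table is the patient, not an instrument — Rosa used a stylus.
(e) Not entailed — the passage has Kai holding the pencil, not Rosa.

(a)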